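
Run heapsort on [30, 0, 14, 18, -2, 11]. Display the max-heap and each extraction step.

Build heap: [30, 18, 14, 0, -2, 11]
Extract 30: [18, 11, 14, 0, -2, 30]
Extract 18: [14, 11, -2, 0, 18, 30]
Extract 14: [11, 0, -2, 14, 18, 30]
Extract 11: [0, -2, 11, 14, 18, 30]
Extract 0: [-2, 0, 11, 14, 18, 30]


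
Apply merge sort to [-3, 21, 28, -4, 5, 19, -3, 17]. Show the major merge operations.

Divide and conquer:
  Merge [-3] + [21] -> [-3, 21]
  Merge [28] + [-4] -> [-4, 28]
  Merge [-3, 21] + [-4, 28] -> [-4, -3, 21, 28]
  Merge [5] + [19] -> [5, 19]
  Merge [-3] + [17] -> [-3, 17]
  Merge [5, 19] + [-3, 17] -> [-3, 5, 17, 19]
  Merge [-4, -3, 21, 28] + [-3, 5, 17, 19] -> [-4, -3, -3, 5, 17, 19, 21, 28]


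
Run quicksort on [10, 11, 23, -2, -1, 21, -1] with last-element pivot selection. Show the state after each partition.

Partition 1: pivot=-1 at index 2 -> [-2, -1, -1, 10, 11, 21, 23]
Partition 2: pivot=-1 at index 1 -> [-2, -1, -1, 10, 11, 21, 23]
Partition 3: pivot=23 at index 6 -> [-2, -1, -1, 10, 11, 21, 23]
Partition 4: pivot=21 at index 5 -> [-2, -1, -1, 10, 11, 21, 23]
Partition 5: pivot=11 at index 4 -> [-2, -1, -1, 10, 11, 21, 23]


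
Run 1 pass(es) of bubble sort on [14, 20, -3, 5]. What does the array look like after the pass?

After pass 1: [14, -3, 5, 20] (2 swaps)
Total swaps: 2


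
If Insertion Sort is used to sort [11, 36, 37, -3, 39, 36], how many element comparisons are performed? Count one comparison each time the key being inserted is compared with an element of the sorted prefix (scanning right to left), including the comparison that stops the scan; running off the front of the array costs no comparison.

Insert 36: 11 <= 36 (stop) = 1 comparison(s) -> [11, 36, 37, -3, 39, 36]
Insert 37: 36 <= 37 (stop) = 1 comparison(s) -> [11, 36, 37, -3, 39, 36]
Insert -3: 37 > -3 (shift), 36 > -3 (shift), 11 > -3 (shift), reached front = 3 comparison(s) -> [-3, 11, 36, 37, 39, 36]
Insert 39: 37 <= 39 (stop) = 1 comparison(s) -> [-3, 11, 36, 37, 39, 36]
Insert 36: 39 > 36 (shift), 37 > 36 (shift), 36 <= 36 (stop) = 3 comparison(s) -> [-3, 11, 36, 36, 37, 39]
Total comparisons: 1 + 1 + 3 + 1 + 3 = 9


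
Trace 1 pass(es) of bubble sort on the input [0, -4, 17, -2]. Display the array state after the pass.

After pass 1: [-4, 0, -2, 17] (2 swaps)
Total swaps: 2


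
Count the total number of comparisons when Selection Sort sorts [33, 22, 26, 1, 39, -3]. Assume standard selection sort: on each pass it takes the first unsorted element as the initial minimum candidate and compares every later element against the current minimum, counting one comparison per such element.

Pass 1: scan indices 1..5 for the minimum = 5 comparison(s); min is -3, place at index 0 -> [-3, 22, 26, 1, 39, 33]
Pass 2: scan indices 2..5 for the minimum = 4 comparison(s); min is 1, place at index 1 -> [-3, 1, 26, 22, 39, 33]
Pass 3: scan indices 3..5 for the minimum = 3 comparison(s); min is 22, place at index 2 -> [-3, 1, 22, 26, 39, 33]
Pass 4: scan indices 4..5 for the minimum = 2 comparison(s); min is 26, place at index 3 -> [-3, 1, 22, 26, 39, 33]
Pass 5: scan indices 5..5 for the minimum = 1 comparison(s); min is 33, place at index 4 -> [-3, 1, 22, 26, 33, 39]
Selection sort always scans the whole unsorted suffix, so the count is (n-1) + (n-2) + ... + 1 = n(n-1)/2 = 6*5/2 = 15 regardless of the input order.
Total comparisons: 5 + 4 + 3 + 2 + 1 = 15


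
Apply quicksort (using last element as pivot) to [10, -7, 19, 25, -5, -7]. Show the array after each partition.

Partition 1: pivot=-7 at index 1 -> [-7, -7, 19, 25, -5, 10]
Partition 2: pivot=10 at index 3 -> [-7, -7, -5, 10, 19, 25]
Partition 3: pivot=25 at index 5 -> [-7, -7, -5, 10, 19, 25]


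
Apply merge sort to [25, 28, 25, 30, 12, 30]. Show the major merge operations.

Divide and conquer:
  Merge [28] + [25] -> [25, 28]
  Merge [25] + [25, 28] -> [25, 25, 28]
  Merge [12] + [30] -> [12, 30]
  Merge [30] + [12, 30] -> [12, 30, 30]
  Merge [25, 25, 28] + [12, 30, 30] -> [12, 25, 25, 28, 30, 30]


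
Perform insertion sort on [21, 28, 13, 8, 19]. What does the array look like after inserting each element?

First element 21 is already 'sorted'
Insert 28: shifted 0 elements -> [21, 28, 13, 8, 19]
Insert 13: shifted 2 elements -> [13, 21, 28, 8, 19]
Insert 8: shifted 3 elements -> [8, 13, 21, 28, 19]
Insert 19: shifted 2 elements -> [8, 13, 19, 21, 28]


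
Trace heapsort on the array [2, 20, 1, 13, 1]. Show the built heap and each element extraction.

Build heap: [20, 13, 1, 2, 1]
Extract 20: [13, 2, 1, 1, 20]
Extract 13: [2, 1, 1, 13, 20]
Extract 2: [1, 1, 2, 13, 20]
Extract 1: [1, 1, 2, 13, 20]


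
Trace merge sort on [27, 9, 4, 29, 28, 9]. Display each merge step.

Divide and conquer:
  Merge [9] + [4] -> [4, 9]
  Merge [27] + [4, 9] -> [4, 9, 27]
  Merge [28] + [9] -> [9, 28]
  Merge [29] + [9, 28] -> [9, 28, 29]
  Merge [4, 9, 27] + [9, 28, 29] -> [4, 9, 9, 27, 28, 29]


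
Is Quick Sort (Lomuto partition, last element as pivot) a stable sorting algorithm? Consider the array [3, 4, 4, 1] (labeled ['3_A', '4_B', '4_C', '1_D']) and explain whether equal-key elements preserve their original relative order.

Trace Quick Sort on the labeled array (the key is the number; the letter only tracks identity):
  Partition indices 0..3 around pivot 1_D -> [1_D, 4_B, 4_C, 3_A]
  Partition indices 1..3 around pivot 3_A -> [1_D, 3_A, 4_C, 4_B]
  Partition indices 2..3 around pivot 4_B -> [1_D, 3_A, 4_C, 4_B]
Final order: [1_D, 3_A, 4_C, 4_B]
Equal keys:
  value 4: originally 4_B, 4_C; after sorting 4_C, 4_B -> order changed
Equal keys were reordered, so Quick Sort is not stable: partition swaps elements across long distances and can reorder equal keys. (One such input is enough; an unstable sort may happen to preserve order on other inputs, but it gives no guarantee.)
Answer: Not stable


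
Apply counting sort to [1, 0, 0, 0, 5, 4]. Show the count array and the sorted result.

Count array: [3, 1, 0, 0, 1, 1]
(count[i] = number of elements equal to i)
Cumulative count: [3, 4, 4, 4, 5, 6]
Sorted: [0, 0, 0, 1, 4, 5]


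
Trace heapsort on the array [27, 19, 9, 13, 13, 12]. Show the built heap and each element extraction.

Build heap: [27, 19, 12, 13, 13, 9]
Extract 27: [19, 13, 12, 9, 13, 27]
Extract 19: [13, 13, 12, 9, 19, 27]
Extract 13: [13, 9, 12, 13, 19, 27]
Extract 13: [12, 9, 13, 13, 19, 27]
Extract 12: [9, 12, 13, 13, 19, 27]


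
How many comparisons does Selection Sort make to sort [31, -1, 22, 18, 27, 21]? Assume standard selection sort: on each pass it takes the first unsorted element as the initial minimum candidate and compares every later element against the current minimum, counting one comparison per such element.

Pass 1: scan indices 1..5 for the minimum = 5 comparison(s); min is -1, place at index 0 -> [-1, 31, 22, 18, 27, 21]
Pass 2: scan indices 2..5 for the minimum = 4 comparison(s); min is 18, place at index 1 -> [-1, 18, 22, 31, 27, 21]
Pass 3: scan indices 3..5 for the minimum = 3 comparison(s); min is 21, place at index 2 -> [-1, 18, 21, 31, 27, 22]
Pass 4: scan indices 4..5 for the minimum = 2 comparison(s); min is 22, place at index 3 -> [-1, 18, 21, 22, 27, 31]
Pass 5: scan indices 5..5 for the minimum = 1 comparison(s); min is 27, place at index 4 -> [-1, 18, 21, 22, 27, 31]
Selection sort always scans the whole unsorted suffix, so the count is (n-1) + (n-2) + ... + 1 = n(n-1)/2 = 6*5/2 = 15 regardless of the input order.
Total comparisons: 5 + 4 + 3 + 2 + 1 = 15


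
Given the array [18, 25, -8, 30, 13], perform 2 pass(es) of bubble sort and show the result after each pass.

After pass 1: [18, -8, 25, 13, 30] (2 swaps)
After pass 2: [-8, 18, 13, 25, 30] (2 swaps)
Total swaps: 4


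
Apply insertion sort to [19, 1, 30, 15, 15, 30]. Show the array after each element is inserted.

First element 19 is already 'sorted'
Insert 1: shifted 1 elements -> [1, 19, 30, 15, 15, 30]
Insert 30: shifted 0 elements -> [1, 19, 30, 15, 15, 30]
Insert 15: shifted 2 elements -> [1, 15, 19, 30, 15, 30]
Insert 15: shifted 2 elements -> [1, 15, 15, 19, 30, 30]
Insert 30: shifted 0 elements -> [1, 15, 15, 19, 30, 30]


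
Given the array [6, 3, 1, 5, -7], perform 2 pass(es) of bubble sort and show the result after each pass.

After pass 1: [3, 1, 5, -7, 6] (4 swaps)
After pass 2: [1, 3, -7, 5, 6] (2 swaps)
Total swaps: 6


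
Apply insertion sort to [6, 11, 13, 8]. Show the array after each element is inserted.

First element 6 is already 'sorted'
Insert 11: shifted 0 elements -> [6, 11, 13, 8]
Insert 13: shifted 0 elements -> [6, 11, 13, 8]
Insert 8: shifted 2 elements -> [6, 8, 11, 13]


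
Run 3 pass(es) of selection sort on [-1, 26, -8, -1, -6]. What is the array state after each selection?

Pass 1: Select minimum -8 at index 2, swap -> [-8, 26, -1, -1, -6]
Pass 2: Select minimum -6 at index 4, swap -> [-8, -6, -1, -1, 26]
Pass 3: Select minimum -1 at index 2, swap -> [-8, -6, -1, -1, 26]


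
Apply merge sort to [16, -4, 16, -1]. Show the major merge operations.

Divide and conquer:
  Merge [16] + [-4] -> [-4, 16]
  Merge [16] + [-1] -> [-1, 16]
  Merge [-4, 16] + [-1, 16] -> [-4, -1, 16, 16]


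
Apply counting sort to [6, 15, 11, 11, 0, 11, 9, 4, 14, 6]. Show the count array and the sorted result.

Count array: [1, 0, 0, 0, 1, 0, 2, 0, 0, 1, 0, 3, 0, 0, 1, 1]
(count[i] = number of elements equal to i)
Cumulative count: [1, 1, 1, 1, 2, 2, 4, 4, 4, 5, 5, 8, 8, 8, 9, 10]
Sorted: [0, 4, 6, 6, 9, 11, 11, 11, 14, 15]


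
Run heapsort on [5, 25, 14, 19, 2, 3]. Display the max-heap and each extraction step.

Build heap: [25, 19, 14, 5, 2, 3]
Extract 25: [19, 5, 14, 3, 2, 25]
Extract 19: [14, 5, 2, 3, 19, 25]
Extract 14: [5, 3, 2, 14, 19, 25]
Extract 5: [3, 2, 5, 14, 19, 25]
Extract 3: [2, 3, 5, 14, 19, 25]


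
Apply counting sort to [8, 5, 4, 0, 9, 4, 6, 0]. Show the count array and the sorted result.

Count array: [2, 0, 0, 0, 2, 1, 1, 0, 1, 1]
(count[i] = number of elements equal to i)
Cumulative count: [2, 2, 2, 2, 4, 5, 6, 6, 7, 8]
Sorted: [0, 0, 4, 4, 5, 6, 8, 9]


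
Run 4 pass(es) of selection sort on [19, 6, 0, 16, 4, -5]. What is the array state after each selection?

Pass 1: Select minimum -5 at index 5, swap -> [-5, 6, 0, 16, 4, 19]
Pass 2: Select minimum 0 at index 2, swap -> [-5, 0, 6, 16, 4, 19]
Pass 3: Select minimum 4 at index 4, swap -> [-5, 0, 4, 16, 6, 19]
Pass 4: Select minimum 6 at index 4, swap -> [-5, 0, 4, 6, 16, 19]


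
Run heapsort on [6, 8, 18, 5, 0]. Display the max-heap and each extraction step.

Build heap: [18, 8, 6, 5, 0]
Extract 18: [8, 5, 6, 0, 18]
Extract 8: [6, 5, 0, 8, 18]
Extract 6: [5, 0, 6, 8, 18]
Extract 5: [0, 5, 6, 8, 18]


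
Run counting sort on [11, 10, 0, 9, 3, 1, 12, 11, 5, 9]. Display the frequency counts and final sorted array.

Count array: [1, 1, 0, 1, 0, 1, 0, 0, 0, 2, 1, 2, 1]
(count[i] = number of elements equal to i)
Cumulative count: [1, 2, 2, 3, 3, 4, 4, 4, 4, 6, 7, 9, 10]
Sorted: [0, 1, 3, 5, 9, 9, 10, 11, 11, 12]


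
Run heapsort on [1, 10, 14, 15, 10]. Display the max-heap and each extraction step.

Build heap: [15, 10, 14, 1, 10]
Extract 15: [14, 10, 10, 1, 15]
Extract 14: [10, 1, 10, 14, 15]
Extract 10: [10, 1, 10, 14, 15]
Extract 10: [1, 10, 10, 14, 15]


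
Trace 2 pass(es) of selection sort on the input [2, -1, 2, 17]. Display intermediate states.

Pass 1: Select minimum -1 at index 1, swap -> [-1, 2, 2, 17]
Pass 2: Select minimum 2 at index 1, swap -> [-1, 2, 2, 17]


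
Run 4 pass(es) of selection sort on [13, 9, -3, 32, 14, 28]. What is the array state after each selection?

Pass 1: Select minimum -3 at index 2, swap -> [-3, 9, 13, 32, 14, 28]
Pass 2: Select minimum 9 at index 1, swap -> [-3, 9, 13, 32, 14, 28]
Pass 3: Select minimum 13 at index 2, swap -> [-3, 9, 13, 32, 14, 28]
Pass 4: Select minimum 14 at index 4, swap -> [-3, 9, 13, 14, 32, 28]


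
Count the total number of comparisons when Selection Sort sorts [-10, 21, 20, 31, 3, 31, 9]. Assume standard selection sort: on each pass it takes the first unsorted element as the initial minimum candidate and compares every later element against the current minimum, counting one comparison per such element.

Pass 1: scan indices 1..6 for the minimum = 6 comparison(s); min is -10, place at index 0 -> [-10, 21, 20, 31, 3, 31, 9]
Pass 2: scan indices 2..6 for the minimum = 5 comparison(s); min is 3, place at index 1 -> [-10, 3, 20, 31, 21, 31, 9]
Pass 3: scan indices 3..6 for the minimum = 4 comparison(s); min is 9, place at index 2 -> [-10, 3, 9, 31, 21, 31, 20]
Pass 4: scan indices 4..6 for the minimum = 3 comparison(s); min is 20, place at index 3 -> [-10, 3, 9, 20, 21, 31, 31]
Pass 5: scan indices 5..6 for the minimum = 2 comparison(s); min is 21, place at index 4 -> [-10, 3, 9, 20, 21, 31, 31]
Pass 6: scan indices 6..6 for the minimum = 1 comparison(s); min is 31, place at index 5 -> [-10, 3, 9, 20, 21, 31, 31]
Selection sort always scans the whole unsorted suffix, so the count is (n-1) + (n-2) + ... + 1 = n(n-1)/2 = 7*6/2 = 21 regardless of the input order.
Total comparisons: 6 + 5 + 4 + 3 + 2 + 1 = 21


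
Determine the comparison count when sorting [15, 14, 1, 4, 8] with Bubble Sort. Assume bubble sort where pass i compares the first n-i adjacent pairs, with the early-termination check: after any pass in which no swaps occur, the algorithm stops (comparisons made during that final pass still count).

Pass 1: compare adjacent pairs (0,1)..(3,4) = 4 comparison(s), 4 swap(s) -> [14, 1, 4, 8, 15]
Pass 2: compare adjacent pairs (0,1)..(2,3) = 3 comparison(s), 3 swap(s) -> [1, 4, 8, 14, 15]
Pass 3: compare adjacent pairs (0,1)..(1,2) = 2 comparison(s), 0 swap(s) -> [1, 4, 8, 14, 15]
No swaps in this pass, so bubble sort stops here.
Total comparisons: 4 + 3 + 2 = 9


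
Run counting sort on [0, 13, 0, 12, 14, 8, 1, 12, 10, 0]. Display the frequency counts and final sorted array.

Count array: [3, 1, 0, 0, 0, 0, 0, 0, 1, 0, 1, 0, 2, 1, 1]
(count[i] = number of elements equal to i)
Cumulative count: [3, 4, 4, 4, 4, 4, 4, 4, 5, 5, 6, 6, 8, 9, 10]
Sorted: [0, 0, 0, 1, 8, 10, 12, 12, 13, 14]


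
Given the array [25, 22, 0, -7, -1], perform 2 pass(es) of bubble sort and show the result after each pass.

After pass 1: [22, 0, -7, -1, 25] (4 swaps)
After pass 2: [0, -7, -1, 22, 25] (3 swaps)
Total swaps: 7


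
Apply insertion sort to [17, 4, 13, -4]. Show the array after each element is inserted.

First element 17 is already 'sorted'
Insert 4: shifted 1 elements -> [4, 17, 13, -4]
Insert 13: shifted 1 elements -> [4, 13, 17, -4]
Insert -4: shifted 3 elements -> [-4, 4, 13, 17]


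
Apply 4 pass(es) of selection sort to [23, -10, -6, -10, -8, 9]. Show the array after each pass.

Pass 1: Select minimum -10 at index 1, swap -> [-10, 23, -6, -10, -8, 9]
Pass 2: Select minimum -10 at index 3, swap -> [-10, -10, -6, 23, -8, 9]
Pass 3: Select minimum -8 at index 4, swap -> [-10, -10, -8, 23, -6, 9]
Pass 4: Select minimum -6 at index 4, swap -> [-10, -10, -8, -6, 23, 9]


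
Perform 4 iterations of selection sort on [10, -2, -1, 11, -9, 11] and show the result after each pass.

Pass 1: Select minimum -9 at index 4, swap -> [-9, -2, -1, 11, 10, 11]
Pass 2: Select minimum -2 at index 1, swap -> [-9, -2, -1, 11, 10, 11]
Pass 3: Select minimum -1 at index 2, swap -> [-9, -2, -1, 11, 10, 11]
Pass 4: Select minimum 10 at index 4, swap -> [-9, -2, -1, 10, 11, 11]


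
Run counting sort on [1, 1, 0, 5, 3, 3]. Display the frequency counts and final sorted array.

Count array: [1, 2, 0, 2, 0, 1]
(count[i] = number of elements equal to i)
Cumulative count: [1, 3, 3, 5, 5, 6]
Sorted: [0, 1, 1, 3, 3, 5]


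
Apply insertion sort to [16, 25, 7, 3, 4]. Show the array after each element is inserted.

First element 16 is already 'sorted'
Insert 25: shifted 0 elements -> [16, 25, 7, 3, 4]
Insert 7: shifted 2 elements -> [7, 16, 25, 3, 4]
Insert 3: shifted 3 elements -> [3, 7, 16, 25, 4]
Insert 4: shifted 3 elements -> [3, 4, 7, 16, 25]


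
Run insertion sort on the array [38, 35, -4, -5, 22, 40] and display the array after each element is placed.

First element 38 is already 'sorted'
Insert 35: shifted 1 elements -> [35, 38, -4, -5, 22, 40]
Insert -4: shifted 2 elements -> [-4, 35, 38, -5, 22, 40]
Insert -5: shifted 3 elements -> [-5, -4, 35, 38, 22, 40]
Insert 22: shifted 2 elements -> [-5, -4, 22, 35, 38, 40]
Insert 40: shifted 0 elements -> [-5, -4, 22, 35, 38, 40]


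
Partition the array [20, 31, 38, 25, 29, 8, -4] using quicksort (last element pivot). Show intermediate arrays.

Partition 1: pivot=-4 at index 0 -> [-4, 31, 38, 25, 29, 8, 20]
Partition 2: pivot=20 at index 2 -> [-4, 8, 20, 25, 29, 31, 38]
Partition 3: pivot=38 at index 6 -> [-4, 8, 20, 25, 29, 31, 38]
Partition 4: pivot=31 at index 5 -> [-4, 8, 20, 25, 29, 31, 38]
Partition 5: pivot=29 at index 4 -> [-4, 8, 20, 25, 29, 31, 38]


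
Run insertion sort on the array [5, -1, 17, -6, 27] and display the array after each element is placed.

First element 5 is already 'sorted'
Insert -1: shifted 1 elements -> [-1, 5, 17, -6, 27]
Insert 17: shifted 0 elements -> [-1, 5, 17, -6, 27]
Insert -6: shifted 3 elements -> [-6, -1, 5, 17, 27]
Insert 27: shifted 0 elements -> [-6, -1, 5, 17, 27]


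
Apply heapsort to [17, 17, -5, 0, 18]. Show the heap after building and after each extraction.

Build heap: [18, 17, -5, 0, 17]
Extract 18: [17, 17, -5, 0, 18]
Extract 17: [17, 0, -5, 17, 18]
Extract 17: [0, -5, 17, 17, 18]
Extract 0: [-5, 0, 17, 17, 18]


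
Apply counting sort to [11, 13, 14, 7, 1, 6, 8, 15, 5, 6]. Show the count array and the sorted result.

Count array: [0, 1, 0, 0, 0, 1, 2, 1, 1, 0, 0, 1, 0, 1, 1, 1]
(count[i] = number of elements equal to i)
Cumulative count: [0, 1, 1, 1, 1, 2, 4, 5, 6, 6, 6, 7, 7, 8, 9, 10]
Sorted: [1, 5, 6, 6, 7, 8, 11, 13, 14, 15]


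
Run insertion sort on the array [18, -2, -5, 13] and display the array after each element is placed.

First element 18 is already 'sorted'
Insert -2: shifted 1 elements -> [-2, 18, -5, 13]
Insert -5: shifted 2 elements -> [-5, -2, 18, 13]
Insert 13: shifted 1 elements -> [-5, -2, 13, 18]


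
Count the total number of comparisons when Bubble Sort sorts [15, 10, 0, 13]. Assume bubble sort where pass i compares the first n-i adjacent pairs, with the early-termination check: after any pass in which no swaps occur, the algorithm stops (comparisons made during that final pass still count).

Pass 1: compare adjacent pairs (0,1)..(2,3) = 3 comparison(s), 3 swap(s) -> [10, 0, 13, 15]
Pass 2: compare adjacent pairs (0,1)..(1,2) = 2 comparison(s), 1 swap(s) -> [0, 10, 13, 15]
Pass 3: compare adjacent pairs (0,1)..(0,1) = 1 comparison(s), 0 swap(s) -> [0, 10, 13, 15]
No swaps in this pass, so bubble sort stops here.
Total comparisons: 3 + 2 + 1 = 6


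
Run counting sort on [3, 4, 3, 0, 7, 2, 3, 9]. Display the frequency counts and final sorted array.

Count array: [1, 0, 1, 3, 1, 0, 0, 1, 0, 1]
(count[i] = number of elements equal to i)
Cumulative count: [1, 1, 2, 5, 6, 6, 6, 7, 7, 8]
Sorted: [0, 2, 3, 3, 3, 4, 7, 9]


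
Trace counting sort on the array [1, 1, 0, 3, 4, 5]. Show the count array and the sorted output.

Count array: [1, 2, 0, 1, 1, 1]
(count[i] = number of elements equal to i)
Cumulative count: [1, 3, 3, 4, 5, 6]
Sorted: [0, 1, 1, 3, 4, 5]


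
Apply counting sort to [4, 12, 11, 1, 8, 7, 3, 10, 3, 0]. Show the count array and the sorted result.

Count array: [1, 1, 0, 2, 1, 0, 0, 1, 1, 0, 1, 1, 1]
(count[i] = number of elements equal to i)
Cumulative count: [1, 2, 2, 4, 5, 5, 5, 6, 7, 7, 8, 9, 10]
Sorted: [0, 1, 3, 3, 4, 7, 8, 10, 11, 12]


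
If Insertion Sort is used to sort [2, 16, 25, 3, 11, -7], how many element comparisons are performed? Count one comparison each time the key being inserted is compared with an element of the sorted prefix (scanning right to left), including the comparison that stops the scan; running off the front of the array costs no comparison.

Insert 16: 2 <= 16 (stop) = 1 comparison(s) -> [2, 16, 25, 3, 11, -7]
Insert 25: 16 <= 25 (stop) = 1 comparison(s) -> [2, 16, 25, 3, 11, -7]
Insert 3: 25 > 3 (shift), 16 > 3 (shift), 2 <= 3 (stop) = 3 comparison(s) -> [2, 3, 16, 25, 11, -7]
Insert 11: 25 > 11 (shift), 16 > 11 (shift), 3 <= 11 (stop) = 3 comparison(s) -> [2, 3, 11, 16, 25, -7]
Insert -7: 25 > -7 (shift), 16 > -7 (shift), 11 > -7 (shift), 3 > -7 (shift), 2 > -7 (shift), reached front = 5 comparison(s) -> [-7, 2, 3, 11, 16, 25]
Total comparisons: 1 + 1 + 3 + 3 + 5 = 13


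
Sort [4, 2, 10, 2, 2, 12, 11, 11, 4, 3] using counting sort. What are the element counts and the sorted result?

Count array: [0, 0, 3, 1, 2, 0, 0, 0, 0, 0, 1, 2, 1]
(count[i] = number of elements equal to i)
Cumulative count: [0, 0, 3, 4, 6, 6, 6, 6, 6, 6, 7, 9, 10]
Sorted: [2, 2, 2, 3, 4, 4, 10, 11, 11, 12]


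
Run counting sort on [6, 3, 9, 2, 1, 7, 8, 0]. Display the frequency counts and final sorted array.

Count array: [1, 1, 1, 1, 0, 0, 1, 1, 1, 1]
(count[i] = number of elements equal to i)
Cumulative count: [1, 2, 3, 4, 4, 4, 5, 6, 7, 8]
Sorted: [0, 1, 2, 3, 6, 7, 8, 9]


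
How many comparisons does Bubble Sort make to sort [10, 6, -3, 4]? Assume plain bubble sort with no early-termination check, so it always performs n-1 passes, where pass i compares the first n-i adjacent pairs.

Pass 1: compare adjacent pairs (0,1)..(2,3) = 3 comparison(s), 3 swap(s) -> [6, -3, 4, 10]
Pass 2: compare adjacent pairs (0,1)..(1,2) = 2 comparison(s), 2 swap(s) -> [-3, 4, 6, 10]
Pass 3: compare adjacent pairs (0,1)..(0,1) = 1 comparison(s), 0 swap(s) -> [-3, 4, 6, 10]
Total comparisons: 3 + 2 + 1 = 6


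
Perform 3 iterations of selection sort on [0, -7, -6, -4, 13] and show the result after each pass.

Pass 1: Select minimum -7 at index 1, swap -> [-7, 0, -6, -4, 13]
Pass 2: Select minimum -6 at index 2, swap -> [-7, -6, 0, -4, 13]
Pass 3: Select minimum -4 at index 3, swap -> [-7, -6, -4, 0, 13]


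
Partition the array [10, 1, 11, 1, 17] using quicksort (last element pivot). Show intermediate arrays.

Partition 1: pivot=17 at index 4 -> [10, 1, 11, 1, 17]
Partition 2: pivot=1 at index 1 -> [1, 1, 11, 10, 17]
Partition 3: pivot=10 at index 2 -> [1, 1, 10, 11, 17]


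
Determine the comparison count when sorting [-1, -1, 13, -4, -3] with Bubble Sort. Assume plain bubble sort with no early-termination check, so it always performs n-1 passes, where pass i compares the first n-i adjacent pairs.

Pass 1: compare adjacent pairs (0,1)..(3,4) = 4 comparison(s), 2 swap(s) -> [-1, -1, -4, -3, 13]
Pass 2: compare adjacent pairs (0,1)..(2,3) = 3 comparison(s), 2 swap(s) -> [-1, -4, -3, -1, 13]
Pass 3: compare adjacent pairs (0,1)..(1,2) = 2 comparison(s), 2 swap(s) -> [-4, -3, -1, -1, 13]
Pass 4: compare adjacent pairs (0,1)..(0,1) = 1 comparison(s), 0 swap(s) -> [-4, -3, -1, -1, 13]
Total comparisons: 4 + 3 + 2 + 1 = 10


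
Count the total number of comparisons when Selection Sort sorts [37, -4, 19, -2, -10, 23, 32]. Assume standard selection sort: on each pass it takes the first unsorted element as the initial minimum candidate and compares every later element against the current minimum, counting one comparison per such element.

Pass 1: scan indices 1..6 for the minimum = 6 comparison(s); min is -10, place at index 0 -> [-10, -4, 19, -2, 37, 23, 32]
Pass 2: scan indices 2..6 for the minimum = 5 comparison(s); min is -4, place at index 1 -> [-10, -4, 19, -2, 37, 23, 32]
Pass 3: scan indices 3..6 for the minimum = 4 comparison(s); min is -2, place at index 2 -> [-10, -4, -2, 19, 37, 23, 32]
Pass 4: scan indices 4..6 for the minimum = 3 comparison(s); min is 19, place at index 3 -> [-10, -4, -2, 19, 37, 23, 32]
Pass 5: scan indices 5..6 for the minimum = 2 comparison(s); min is 23, place at index 4 -> [-10, -4, -2, 19, 23, 37, 32]
Pass 6: scan indices 6..6 for the minimum = 1 comparison(s); min is 32, place at index 5 -> [-10, -4, -2, 19, 23, 32, 37]
Selection sort always scans the whole unsorted suffix, so the count is (n-1) + (n-2) + ... + 1 = n(n-1)/2 = 7*6/2 = 21 regardless of the input order.
Total comparisons: 6 + 5 + 4 + 3 + 2 + 1 = 21


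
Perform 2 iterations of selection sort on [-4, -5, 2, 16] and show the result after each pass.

Pass 1: Select minimum -5 at index 1, swap -> [-5, -4, 2, 16]
Pass 2: Select minimum -4 at index 1, swap -> [-5, -4, 2, 16]


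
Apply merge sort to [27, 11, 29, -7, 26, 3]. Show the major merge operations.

Divide and conquer:
  Merge [11] + [29] -> [11, 29]
  Merge [27] + [11, 29] -> [11, 27, 29]
  Merge [26] + [3] -> [3, 26]
  Merge [-7] + [3, 26] -> [-7, 3, 26]
  Merge [11, 27, 29] + [-7, 3, 26] -> [-7, 3, 11, 26, 27, 29]


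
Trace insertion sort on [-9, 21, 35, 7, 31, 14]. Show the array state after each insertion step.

First element -9 is already 'sorted'
Insert 21: shifted 0 elements -> [-9, 21, 35, 7, 31, 14]
Insert 35: shifted 0 elements -> [-9, 21, 35, 7, 31, 14]
Insert 7: shifted 2 elements -> [-9, 7, 21, 35, 31, 14]
Insert 31: shifted 1 elements -> [-9, 7, 21, 31, 35, 14]
Insert 14: shifted 3 elements -> [-9, 7, 14, 21, 31, 35]


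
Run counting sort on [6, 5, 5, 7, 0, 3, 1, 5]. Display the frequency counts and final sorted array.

Count array: [1, 1, 0, 1, 0, 3, 1, 1]
(count[i] = number of elements equal to i)
Cumulative count: [1, 2, 2, 3, 3, 6, 7, 8]
Sorted: [0, 1, 3, 5, 5, 5, 6, 7]


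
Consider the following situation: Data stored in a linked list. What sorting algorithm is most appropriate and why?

Best choice: Merge sort
Reason: Merge sort doesn't require random access; can be done in O(1) extra space for linked lists


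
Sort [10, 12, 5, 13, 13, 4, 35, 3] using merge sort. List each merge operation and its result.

Divide and conquer:
  Merge [10] + [12] -> [10, 12]
  Merge [5] + [13] -> [5, 13]
  Merge [10, 12] + [5, 13] -> [5, 10, 12, 13]
  Merge [13] + [4] -> [4, 13]
  Merge [35] + [3] -> [3, 35]
  Merge [4, 13] + [3, 35] -> [3, 4, 13, 35]
  Merge [5, 10, 12, 13] + [3, 4, 13, 35] -> [3, 4, 5, 10, 12, 13, 13, 35]


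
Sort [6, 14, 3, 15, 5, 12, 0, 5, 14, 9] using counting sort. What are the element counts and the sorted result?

Count array: [1, 0, 0, 1, 0, 2, 1, 0, 0, 1, 0, 0, 1, 0, 2, 1]
(count[i] = number of elements equal to i)
Cumulative count: [1, 1, 1, 2, 2, 4, 5, 5, 5, 6, 6, 6, 7, 7, 9, 10]
Sorted: [0, 3, 5, 5, 6, 9, 12, 14, 14, 15]


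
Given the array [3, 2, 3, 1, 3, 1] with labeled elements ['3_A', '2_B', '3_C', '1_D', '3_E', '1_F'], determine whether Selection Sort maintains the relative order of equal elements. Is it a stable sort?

Trace Selection Sort on the labeled array (the key is the number; the letter only tracks identity):
  Pass 1: minimum of unsorted part is 1_D at index 3; swap it with 3_A at index 0 -> [1_D, 2_B, 3_C, 3_A, 3_E, 1_F]
  Pass 2: minimum of unsorted part is 1_F at index 5; swap it with 2_B at index 1 -> [1_D, 1_F, 3_C, 3_A, 3_E, 2_B]
  Pass 3: minimum of unsorted part is 2_B at index 5; swap it with 3_C at index 2 -> [1_D, 1_F, 2_B, 3_A, 3_E, 3_C]
  Pass 4: minimum 3_A is already at index 3; no swap -> [1_D, 1_F, 2_B, 3_A, 3_E, 3_C]
  Pass 5: minimum 3_E is already at index 4; no swap -> [1_D, 1_F, 2_B, 3_A, 3_E, 3_C]
Final order: [1_D, 1_F, 2_B, 3_A, 3_E, 3_C]
Equal keys:
  value 1: originally 1_D, 1_F; after sorting 1_D, 1_F -> order preserved
  value 3: originally 3_A, 3_C, 3_E; after sorting 3_A, 3_E, 3_C -> order changed
Equal keys were reordered, so Selection Sort is not stable: the long-range swap that moves the minimum into place can carry an element past an equal key. (One such input is enough; an unstable sort may happen to preserve order on other inputs, but it gives no guarantee.)
Answer: Not stable


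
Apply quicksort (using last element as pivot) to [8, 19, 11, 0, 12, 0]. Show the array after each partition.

Partition 1: pivot=0 at index 1 -> [0, 0, 11, 8, 12, 19]
Partition 2: pivot=19 at index 5 -> [0, 0, 11, 8, 12, 19]
Partition 3: pivot=12 at index 4 -> [0, 0, 11, 8, 12, 19]
Partition 4: pivot=8 at index 2 -> [0, 0, 8, 11, 12, 19]


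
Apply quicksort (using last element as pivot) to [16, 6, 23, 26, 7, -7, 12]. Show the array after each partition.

Partition 1: pivot=12 at index 3 -> [6, 7, -7, 12, 16, 23, 26]
Partition 2: pivot=-7 at index 0 -> [-7, 7, 6, 12, 16, 23, 26]
Partition 3: pivot=6 at index 1 -> [-7, 6, 7, 12, 16, 23, 26]
Partition 4: pivot=26 at index 6 -> [-7, 6, 7, 12, 16, 23, 26]
Partition 5: pivot=23 at index 5 -> [-7, 6, 7, 12, 16, 23, 26]


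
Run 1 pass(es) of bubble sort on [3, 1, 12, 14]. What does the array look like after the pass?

After pass 1: [1, 3, 12, 14] (1 swaps)
Total swaps: 1


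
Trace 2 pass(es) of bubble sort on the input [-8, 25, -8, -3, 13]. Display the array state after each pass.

After pass 1: [-8, -8, -3, 13, 25] (3 swaps)
After pass 2: [-8, -8, -3, 13, 25] (0 swaps)
Total swaps: 3


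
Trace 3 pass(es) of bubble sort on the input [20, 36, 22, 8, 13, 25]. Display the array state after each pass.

After pass 1: [20, 22, 8, 13, 25, 36] (4 swaps)
After pass 2: [20, 8, 13, 22, 25, 36] (2 swaps)
After pass 3: [8, 13, 20, 22, 25, 36] (2 swaps)
Total swaps: 8


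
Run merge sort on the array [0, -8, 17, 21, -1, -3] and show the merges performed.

Divide and conquer:
  Merge [-8] + [17] -> [-8, 17]
  Merge [0] + [-8, 17] -> [-8, 0, 17]
  Merge [-1] + [-3] -> [-3, -1]
  Merge [21] + [-3, -1] -> [-3, -1, 21]
  Merge [-8, 0, 17] + [-3, -1, 21] -> [-8, -3, -1, 0, 17, 21]


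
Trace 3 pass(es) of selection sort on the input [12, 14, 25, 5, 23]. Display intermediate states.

Pass 1: Select minimum 5 at index 3, swap -> [5, 14, 25, 12, 23]
Pass 2: Select minimum 12 at index 3, swap -> [5, 12, 25, 14, 23]
Pass 3: Select minimum 14 at index 3, swap -> [5, 12, 14, 25, 23]


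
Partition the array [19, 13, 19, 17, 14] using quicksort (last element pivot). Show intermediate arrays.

Partition 1: pivot=14 at index 1 -> [13, 14, 19, 17, 19]
Partition 2: pivot=19 at index 4 -> [13, 14, 19, 17, 19]
Partition 3: pivot=17 at index 2 -> [13, 14, 17, 19, 19]


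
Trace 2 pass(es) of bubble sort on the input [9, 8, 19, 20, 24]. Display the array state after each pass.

After pass 1: [8, 9, 19, 20, 24] (1 swaps)
After pass 2: [8, 9, 19, 20, 24] (0 swaps)
Total swaps: 1


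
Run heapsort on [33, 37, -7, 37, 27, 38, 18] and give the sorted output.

Build heap: [38, 37, 33, 37, 27, -7, 18]
Extract 38: [37, 37, 33, 18, 27, -7, 38]
Extract 37: [37, 27, 33, 18, -7, 37, 38]
Extract 37: [33, 27, -7, 18, 37, 37, 38]
Extract 33: [27, 18, -7, 33, 37, 37, 38]
Extract 27: [18, -7, 27, 33, 37, 37, 38]
Extract 18: [-7, 18, 27, 33, 37, 37, 38]


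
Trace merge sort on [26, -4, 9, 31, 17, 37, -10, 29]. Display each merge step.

Divide and conquer:
  Merge [26] + [-4] -> [-4, 26]
  Merge [9] + [31] -> [9, 31]
  Merge [-4, 26] + [9, 31] -> [-4, 9, 26, 31]
  Merge [17] + [37] -> [17, 37]
  Merge [-10] + [29] -> [-10, 29]
  Merge [17, 37] + [-10, 29] -> [-10, 17, 29, 37]
  Merge [-4, 9, 26, 31] + [-10, 17, 29, 37] -> [-10, -4, 9, 17, 26, 29, 31, 37]


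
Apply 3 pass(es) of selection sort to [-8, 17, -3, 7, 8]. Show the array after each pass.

Pass 1: Select minimum -8 at index 0, swap -> [-8, 17, -3, 7, 8]
Pass 2: Select minimum -3 at index 2, swap -> [-8, -3, 17, 7, 8]
Pass 3: Select minimum 7 at index 3, swap -> [-8, -3, 7, 17, 8]


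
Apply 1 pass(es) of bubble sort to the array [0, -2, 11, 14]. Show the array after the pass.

After pass 1: [-2, 0, 11, 14] (1 swaps)
Total swaps: 1


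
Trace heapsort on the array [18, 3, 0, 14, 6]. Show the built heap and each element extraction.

Build heap: [18, 14, 0, 3, 6]
Extract 18: [14, 6, 0, 3, 18]
Extract 14: [6, 3, 0, 14, 18]
Extract 6: [3, 0, 6, 14, 18]
Extract 3: [0, 3, 6, 14, 18]


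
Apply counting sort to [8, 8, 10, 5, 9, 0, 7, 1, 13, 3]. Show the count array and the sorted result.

Count array: [1, 1, 0, 1, 0, 1, 0, 1, 2, 1, 1, 0, 0, 1]
(count[i] = number of elements equal to i)
Cumulative count: [1, 2, 2, 3, 3, 4, 4, 5, 7, 8, 9, 9, 9, 10]
Sorted: [0, 1, 3, 5, 7, 8, 8, 9, 10, 13]


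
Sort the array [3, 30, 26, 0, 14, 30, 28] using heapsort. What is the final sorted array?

Build heap: [30, 14, 30, 0, 3, 26, 28]
Extract 30: [30, 14, 28, 0, 3, 26, 30]
Extract 30: [28, 14, 26, 0, 3, 30, 30]
Extract 28: [26, 14, 3, 0, 28, 30, 30]
Extract 26: [14, 0, 3, 26, 28, 30, 30]
Extract 14: [3, 0, 14, 26, 28, 30, 30]
Extract 3: [0, 3, 14, 26, 28, 30, 30]


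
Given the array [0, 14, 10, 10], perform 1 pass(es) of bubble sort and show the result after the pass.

After pass 1: [0, 10, 10, 14] (2 swaps)
Total swaps: 2


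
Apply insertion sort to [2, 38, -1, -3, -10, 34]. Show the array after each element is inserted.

First element 2 is already 'sorted'
Insert 38: shifted 0 elements -> [2, 38, -1, -3, -10, 34]
Insert -1: shifted 2 elements -> [-1, 2, 38, -3, -10, 34]
Insert -3: shifted 3 elements -> [-3, -1, 2, 38, -10, 34]
Insert -10: shifted 4 elements -> [-10, -3, -1, 2, 38, 34]
Insert 34: shifted 1 elements -> [-10, -3, -1, 2, 34, 38]


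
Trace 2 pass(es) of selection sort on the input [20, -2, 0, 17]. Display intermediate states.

Pass 1: Select minimum -2 at index 1, swap -> [-2, 20, 0, 17]
Pass 2: Select minimum 0 at index 2, swap -> [-2, 0, 20, 17]


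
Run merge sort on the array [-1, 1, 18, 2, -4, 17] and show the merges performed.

Divide and conquer:
  Merge [1] + [18] -> [1, 18]
  Merge [-1] + [1, 18] -> [-1, 1, 18]
  Merge [-4] + [17] -> [-4, 17]
  Merge [2] + [-4, 17] -> [-4, 2, 17]
  Merge [-1, 1, 18] + [-4, 2, 17] -> [-4, -1, 1, 2, 17, 18]


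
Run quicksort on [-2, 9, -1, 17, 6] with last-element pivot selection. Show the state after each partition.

Partition 1: pivot=6 at index 2 -> [-2, -1, 6, 17, 9]
Partition 2: pivot=-1 at index 1 -> [-2, -1, 6, 17, 9]
Partition 3: pivot=9 at index 3 -> [-2, -1, 6, 9, 17]


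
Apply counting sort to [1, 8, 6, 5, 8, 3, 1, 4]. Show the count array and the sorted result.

Count array: [0, 2, 0, 1, 1, 1, 1, 0, 2]
(count[i] = number of elements equal to i)
Cumulative count: [0, 2, 2, 3, 4, 5, 6, 6, 8]
Sorted: [1, 1, 3, 4, 5, 6, 8, 8]


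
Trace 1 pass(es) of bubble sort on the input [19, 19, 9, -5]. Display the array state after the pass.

After pass 1: [19, 9, -5, 19] (2 swaps)
Total swaps: 2


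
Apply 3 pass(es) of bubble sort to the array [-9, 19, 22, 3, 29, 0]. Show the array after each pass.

After pass 1: [-9, 19, 3, 22, 0, 29] (2 swaps)
After pass 2: [-9, 3, 19, 0, 22, 29] (2 swaps)
After pass 3: [-9, 3, 0, 19, 22, 29] (1 swaps)
Total swaps: 5


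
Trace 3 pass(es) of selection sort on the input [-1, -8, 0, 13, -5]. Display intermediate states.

Pass 1: Select minimum -8 at index 1, swap -> [-8, -1, 0, 13, -5]
Pass 2: Select minimum -5 at index 4, swap -> [-8, -5, 0, 13, -1]
Pass 3: Select minimum -1 at index 4, swap -> [-8, -5, -1, 13, 0]


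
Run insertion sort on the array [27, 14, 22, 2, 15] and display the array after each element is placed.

First element 27 is already 'sorted'
Insert 14: shifted 1 elements -> [14, 27, 22, 2, 15]
Insert 22: shifted 1 elements -> [14, 22, 27, 2, 15]
Insert 2: shifted 3 elements -> [2, 14, 22, 27, 15]
Insert 15: shifted 2 elements -> [2, 14, 15, 22, 27]


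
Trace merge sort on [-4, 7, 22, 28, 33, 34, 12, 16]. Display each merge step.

Divide and conquer:
  Merge [-4] + [7] -> [-4, 7]
  Merge [22] + [28] -> [22, 28]
  Merge [-4, 7] + [22, 28] -> [-4, 7, 22, 28]
  Merge [33] + [34] -> [33, 34]
  Merge [12] + [16] -> [12, 16]
  Merge [33, 34] + [12, 16] -> [12, 16, 33, 34]
  Merge [-4, 7, 22, 28] + [12, 16, 33, 34] -> [-4, 7, 12, 16, 22, 28, 33, 34]


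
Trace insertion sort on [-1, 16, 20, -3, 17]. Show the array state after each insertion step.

First element -1 is already 'sorted'
Insert 16: shifted 0 elements -> [-1, 16, 20, -3, 17]
Insert 20: shifted 0 elements -> [-1, 16, 20, -3, 17]
Insert -3: shifted 3 elements -> [-3, -1, 16, 20, 17]
Insert 17: shifted 1 elements -> [-3, -1, 16, 17, 20]


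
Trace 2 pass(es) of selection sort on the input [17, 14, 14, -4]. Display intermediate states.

Pass 1: Select minimum -4 at index 3, swap -> [-4, 14, 14, 17]
Pass 2: Select minimum 14 at index 1, swap -> [-4, 14, 14, 17]


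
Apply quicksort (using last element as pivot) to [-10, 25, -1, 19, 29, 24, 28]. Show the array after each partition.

Partition 1: pivot=28 at index 5 -> [-10, 25, -1, 19, 24, 28, 29]
Partition 2: pivot=24 at index 3 -> [-10, -1, 19, 24, 25, 28, 29]
Partition 3: pivot=19 at index 2 -> [-10, -1, 19, 24, 25, 28, 29]
Partition 4: pivot=-1 at index 1 -> [-10, -1, 19, 24, 25, 28, 29]


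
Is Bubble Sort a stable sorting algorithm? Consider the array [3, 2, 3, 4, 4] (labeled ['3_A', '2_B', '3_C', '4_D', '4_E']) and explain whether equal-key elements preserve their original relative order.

Trace Bubble Sort on the labeled array (the key is the number; the letter only tracks identity):
  After pass 1: [2_B, 3_A, 3_C, 4_D, 4_E]
  After pass 2: [2_B, 3_A, 3_C, 4_D, 4_E] (no swaps, done)
Final order: [2_B, 3_A, 3_C, 4_D, 4_E]
Equal keys:
  value 3: originally 3_A, 3_C; after sorting 3_A, 3_C -> order preserved
  value 4: originally 4_D, 4_E; after sorting 4_D, 4_E -> order preserved
All equal keys kept their original relative order. Bubble Sort is stable: it only swaps adjacent elements when the left one is strictly greater, so equal keys never move past each other.
Answer: Stable


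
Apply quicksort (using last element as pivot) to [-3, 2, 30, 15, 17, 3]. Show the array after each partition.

Partition 1: pivot=3 at index 2 -> [-3, 2, 3, 15, 17, 30]
Partition 2: pivot=2 at index 1 -> [-3, 2, 3, 15, 17, 30]
Partition 3: pivot=30 at index 5 -> [-3, 2, 3, 15, 17, 30]
Partition 4: pivot=17 at index 4 -> [-3, 2, 3, 15, 17, 30]


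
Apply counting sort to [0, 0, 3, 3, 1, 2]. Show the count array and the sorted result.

Count array: [2, 1, 1, 2]
(count[i] = number of elements equal to i)
Cumulative count: [2, 3, 4, 6]
Sorted: [0, 0, 1, 2, 3, 3]


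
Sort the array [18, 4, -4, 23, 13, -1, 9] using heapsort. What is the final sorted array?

Build heap: [23, 18, 9, 4, 13, -1, -4]
Extract 23: [18, 13, 9, 4, -4, -1, 23]
Extract 18: [13, 4, 9, -1, -4, 18, 23]
Extract 13: [9, 4, -4, -1, 13, 18, 23]
Extract 9: [4, -1, -4, 9, 13, 18, 23]
Extract 4: [-1, -4, 4, 9, 13, 18, 23]
Extract -1: [-4, -1, 4, 9, 13, 18, 23]


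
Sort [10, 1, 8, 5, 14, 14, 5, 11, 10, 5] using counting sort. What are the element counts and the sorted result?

Count array: [0, 1, 0, 0, 0, 3, 0, 0, 1, 0, 2, 1, 0, 0, 2]
(count[i] = number of elements equal to i)
Cumulative count: [0, 1, 1, 1, 1, 4, 4, 4, 5, 5, 7, 8, 8, 8, 10]
Sorted: [1, 5, 5, 5, 8, 10, 10, 11, 14, 14]


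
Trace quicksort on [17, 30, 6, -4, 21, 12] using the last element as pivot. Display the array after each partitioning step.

Partition 1: pivot=12 at index 2 -> [6, -4, 12, 30, 21, 17]
Partition 2: pivot=-4 at index 0 -> [-4, 6, 12, 30, 21, 17]
Partition 3: pivot=17 at index 3 -> [-4, 6, 12, 17, 21, 30]
Partition 4: pivot=30 at index 5 -> [-4, 6, 12, 17, 21, 30]


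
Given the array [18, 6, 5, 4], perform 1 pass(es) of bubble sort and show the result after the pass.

After pass 1: [6, 5, 4, 18] (3 swaps)
Total swaps: 3


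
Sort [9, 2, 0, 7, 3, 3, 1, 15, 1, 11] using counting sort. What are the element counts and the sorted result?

Count array: [1, 2, 1, 2, 0, 0, 0, 1, 0, 1, 0, 1, 0, 0, 0, 1]
(count[i] = number of elements equal to i)
Cumulative count: [1, 3, 4, 6, 6, 6, 6, 7, 7, 8, 8, 9, 9, 9, 9, 10]
Sorted: [0, 1, 1, 2, 3, 3, 7, 9, 11, 15]


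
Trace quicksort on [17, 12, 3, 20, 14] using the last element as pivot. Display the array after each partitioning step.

Partition 1: pivot=14 at index 2 -> [12, 3, 14, 20, 17]
Partition 2: pivot=3 at index 0 -> [3, 12, 14, 20, 17]
Partition 3: pivot=17 at index 3 -> [3, 12, 14, 17, 20]


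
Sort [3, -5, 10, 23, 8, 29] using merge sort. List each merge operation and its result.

Divide and conquer:
  Merge [-5] + [10] -> [-5, 10]
  Merge [3] + [-5, 10] -> [-5, 3, 10]
  Merge [8] + [29] -> [8, 29]
  Merge [23] + [8, 29] -> [8, 23, 29]
  Merge [-5, 3, 10] + [8, 23, 29] -> [-5, 3, 8, 10, 23, 29]
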